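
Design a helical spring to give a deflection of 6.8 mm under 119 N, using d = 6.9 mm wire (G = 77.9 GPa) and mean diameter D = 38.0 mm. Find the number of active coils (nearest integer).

23

Required rate k = F/δ = 119/6.8 = 17.5 N/mm
N_a = Gd⁴/(8D³k) = (77.9×10³ × 6.9⁴)/(8 × 38.0³ × 17.5)
    = 1.76577e+08 / 7.68208e+06 = 22.99 → 23 coils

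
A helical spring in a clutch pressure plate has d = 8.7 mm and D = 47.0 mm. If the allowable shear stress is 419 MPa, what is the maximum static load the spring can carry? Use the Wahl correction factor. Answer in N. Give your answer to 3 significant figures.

C = D/d = 47.0/8.7 = 5.4023
K_W = (4C−1)/(4C−4) + 0.615/C = 20.609/17.609 + 0.1138 = 1.2842
τ_max = K·8FD/(πd³) → F_max = τ_allow·πd³/(8DK)
F_max = 419·π·8.7³/(8·47.0·1.2842) = 8.6681e+05/482.86 = 1795.1 N

1800 N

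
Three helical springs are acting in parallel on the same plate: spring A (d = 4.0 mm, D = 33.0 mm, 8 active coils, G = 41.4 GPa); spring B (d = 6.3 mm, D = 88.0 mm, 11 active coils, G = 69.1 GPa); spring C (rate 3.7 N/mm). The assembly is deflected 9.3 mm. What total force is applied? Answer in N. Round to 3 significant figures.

94.1 N

k_A = Gd⁴/(8D³N_a) = (41.4×10³)(4.0⁴)/(8·33.0³·8) = 4.6081 N/mm
k_B = Gd⁴/(8D³N_a) = (69.1×10³)(6.3⁴)/(8·88.0³·11) = 1.8151 N/mm
Parallel: k_eq = 4.6081 + 1.8151 + 3.7 = 10.123 N/mm
F = k_eq·δ = 10.123·9.3 = 94.146 N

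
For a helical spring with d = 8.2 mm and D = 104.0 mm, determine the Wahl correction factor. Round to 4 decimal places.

C = D/d = 104.0/8.2 = 12.6829
K_W = (4C−1)/(4C−4) + 0.615/C = 49.732/46.732 + 0.0485 = 1.1127

1.1127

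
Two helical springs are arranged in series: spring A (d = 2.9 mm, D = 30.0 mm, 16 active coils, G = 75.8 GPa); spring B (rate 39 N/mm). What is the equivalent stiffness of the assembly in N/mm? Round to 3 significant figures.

1.49 N/mm

k_A = Gd⁴/(8D³N_a) = (75.8×10³)(2.9⁴)/(8·30.0³·16) = 1.5513 N/mm
Series: 1/k_eq = 1/1.5513 + 1/39 = 0.67027; k_eq = 1.4919 N/mm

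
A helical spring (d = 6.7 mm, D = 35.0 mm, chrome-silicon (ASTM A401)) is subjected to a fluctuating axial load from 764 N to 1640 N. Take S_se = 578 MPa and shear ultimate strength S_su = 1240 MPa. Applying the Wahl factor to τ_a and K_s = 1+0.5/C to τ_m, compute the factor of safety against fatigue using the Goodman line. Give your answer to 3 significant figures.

C = D/d = 35.0/6.7 = 5.2239; K_W = (4C−1)/(4C−4)+0.615/C = 1.2953; K_s = 1+0.5/C = 1.0957
F_a = (F_max−F_min)/2 = 438 N; F_m = (F_max+F_min)/2 = 1202 N
τ_a = K_W·8F_aD/(πd³) = 1.2953 × 129.79 = 168.12 MPa
τ_m = K_s·8F_mD/(πd³) = 1.0957 × 356.2 = 390.29 MPa
Goodman: 1/n_f = τ_a/S_se + τ_m/S_su = 168.12/578 + 390.29/1240 = 0.29087 + 0.31475 = 0.60562
n_f = 1/0.60562 = 1.651

1.65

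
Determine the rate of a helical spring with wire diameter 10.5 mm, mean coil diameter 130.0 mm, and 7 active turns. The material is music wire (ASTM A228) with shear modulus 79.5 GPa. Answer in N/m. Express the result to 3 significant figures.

k = Gd⁴/(8D³N_a) = (79.5×10³ × 10.5⁴) / (8 × 130.0³ × 7)
  = 9.66327e+08 / 1.23032e+08 = 7.8543 N/mm = 7854.3 N/m

7850 N/m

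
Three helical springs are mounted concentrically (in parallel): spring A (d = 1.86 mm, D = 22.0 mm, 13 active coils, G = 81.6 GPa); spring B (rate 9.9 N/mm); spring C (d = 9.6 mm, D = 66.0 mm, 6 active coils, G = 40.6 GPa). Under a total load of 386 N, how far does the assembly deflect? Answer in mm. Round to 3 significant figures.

k_A = Gd⁴/(8D³N_a) = (81.6×10³)(1.86⁴)/(8·22.0³·13) = 0.88194 N/mm
k_C = Gd⁴/(8D³N_a) = (40.6×10³)(9.6⁴)/(8·66.0³·6) = 24.988 N/mm
Parallel: k_eq = 0.88194 + 9.9 + 24.988 = 35.77 N/mm
δ = F/k_eq = 386/35.77 = 10.791 mm

10.8 mm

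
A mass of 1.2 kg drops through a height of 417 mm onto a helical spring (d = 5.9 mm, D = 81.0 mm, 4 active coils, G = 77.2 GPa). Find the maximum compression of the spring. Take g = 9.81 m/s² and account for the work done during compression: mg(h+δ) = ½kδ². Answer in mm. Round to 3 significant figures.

k = Gd⁴/(8D³N_a) = (77.2×10³)(5.9⁴)/(8·81.0³·4) = 5.5007 N/mm
W = mg = 1.2 × 9.81 = 11.772 N
½kδ² − Wδ − Wh = 0 → δ = (W + √(W² + 2kWh))/k
δ = (11.772 + √(138.58 + 54005.3))/5.5007 = (11.772 + 232.69)/5.5007 = 44.441 mm

44.4 mm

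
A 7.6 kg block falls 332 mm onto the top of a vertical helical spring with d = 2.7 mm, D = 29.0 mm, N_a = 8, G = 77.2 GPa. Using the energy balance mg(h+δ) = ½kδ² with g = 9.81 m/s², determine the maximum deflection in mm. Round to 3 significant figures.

169 mm

k = Gd⁴/(8D³N_a) = (77.2×10³)(2.7⁴)/(8·29.0³·8) = 2.6284 N/mm
W = mg = 7.6 × 9.81 = 74.556 N
½kδ² − Wδ − Wh = 0 → δ = (W + √(W² + 2kWh))/k
δ = (74.556 + √(5558.6 + 130122))/2.6284 = (74.556 + 368.35)/2.6284 = 168.5 mm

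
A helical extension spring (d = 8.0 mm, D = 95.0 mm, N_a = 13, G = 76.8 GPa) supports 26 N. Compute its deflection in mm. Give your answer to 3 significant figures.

7.37 mm

k = Gd⁴/(8D³N_a) = (76.8×10³)(8.0⁴)/(8·95.0³·13) = 3.5279 N/mm
δ = F/k = 26 / 3.5279 = 7.3698 mm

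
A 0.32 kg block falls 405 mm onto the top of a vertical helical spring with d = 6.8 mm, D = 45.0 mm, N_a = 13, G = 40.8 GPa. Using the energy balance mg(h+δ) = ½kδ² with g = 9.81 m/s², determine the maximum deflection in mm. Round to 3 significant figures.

17.0 mm

k = Gd⁴/(8D³N_a) = (40.8×10³)(6.8⁴)/(8·45.0³·13) = 9.205 N/mm
W = mg = 0.32 × 9.81 = 3.1392 N
½kδ² − Wδ − Wh = 0 → δ = (W + √(W² + 2kWh))/k
δ = (3.1392 + √(9.8546 + 23406.1))/9.205 = (3.1392 + 153.02)/9.205 = 16.965 mm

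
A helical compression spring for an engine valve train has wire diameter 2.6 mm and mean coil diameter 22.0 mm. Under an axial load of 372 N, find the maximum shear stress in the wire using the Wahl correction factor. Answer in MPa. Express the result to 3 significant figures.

Spring index C = D/d = 22.0/2.6 = 8.4615
K_W = (4C−1)/(4C−4) + 0.615/C = 32.846/29.846 + 0.0727 = 1.1732
τ₀ = 8FD/(πd³) = 8·372·22.0/(π·2.6³) = 65472/55.217 = 1185.7 MPa
τ_max = K·τ₀ = 1.1732 × 1185.7 = 1391.1 MPa

1390 MPa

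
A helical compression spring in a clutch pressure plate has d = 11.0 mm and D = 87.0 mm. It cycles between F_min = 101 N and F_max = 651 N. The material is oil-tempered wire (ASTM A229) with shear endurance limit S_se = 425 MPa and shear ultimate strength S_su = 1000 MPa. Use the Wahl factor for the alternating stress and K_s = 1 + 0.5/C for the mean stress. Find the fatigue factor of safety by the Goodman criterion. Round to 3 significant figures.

5.15

C = D/d = 87.0/11.0 = 7.9091; K_W = (4C−1)/(4C−4)+0.615/C = 1.1863; K_s = 1+0.5/C = 1.0632
F_a = (F_max−F_min)/2 = 275 N; F_m = (F_max+F_min)/2 = 376 N
τ_a = K_W·8F_aD/(πd³) = 1.1863 × 45.773 = 54.302 MPa
τ_m = K_s·8F_mD/(πd³) = 1.0632 × 62.585 = 66.541 MPa
Goodman: 1/n_f = τ_a/S_se + τ_m/S_su = 54.302/425 + 66.541/1000 = 0.12777 + 0.06654 = 0.19431
n_f = 1/0.19431 = 5.146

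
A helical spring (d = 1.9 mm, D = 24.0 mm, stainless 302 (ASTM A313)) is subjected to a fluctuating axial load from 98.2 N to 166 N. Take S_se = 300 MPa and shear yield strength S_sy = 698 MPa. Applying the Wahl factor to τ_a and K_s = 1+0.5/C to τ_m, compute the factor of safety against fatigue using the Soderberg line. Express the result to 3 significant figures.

C = D/d = 24.0/1.9 = 12.6316; K_W = (4C−1)/(4C−4)+0.615/C = 1.1132; K_s = 1+0.5/C = 1.0396
F_a = (F_max−F_min)/2 = 33.9 N; F_m = (F_max+F_min)/2 = 132.1 N
τ_a = K_W·8F_aD/(πd³) = 1.1132 × 302.06 = 336.24 MPa
τ_m = K_s·8F_mD/(πd³) = 1.0396 × 1177 = 1223.6 MPa
Soderberg: 1/n_f = τ_a/S_se + τ_m/S_sy = 336.24/300 + 1223.6/698 = 1.12080 + 1.75306 = 2.8739
n_f = 1/2.8739 = 0.348

0.348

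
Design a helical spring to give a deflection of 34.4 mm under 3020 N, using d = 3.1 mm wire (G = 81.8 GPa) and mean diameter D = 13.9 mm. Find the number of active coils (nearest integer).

Required rate k = F/δ = 3020/34.4 = 87.791 N/mm
N_a = Gd⁴/(8D³k) = (81.8×10³ × 3.1⁴)/(8 × 13.9³ × 87.791)
    = 7.5544e+06 / 1.88618e+06 = 4.005 → 4 coils

4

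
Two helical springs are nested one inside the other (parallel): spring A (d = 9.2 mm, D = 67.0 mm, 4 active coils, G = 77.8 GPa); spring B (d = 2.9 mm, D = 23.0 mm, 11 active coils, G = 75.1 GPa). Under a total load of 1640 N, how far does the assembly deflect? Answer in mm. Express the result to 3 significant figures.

26.1 mm

k_A = Gd⁴/(8D³N_a) = (77.8×10³)(9.2⁴)/(8·67.0³·4) = 57.91 N/mm
k_B = Gd⁴/(8D³N_a) = (75.1×10³)(2.9⁴)/(8·23.0³·11) = 4.961 N/mm
Parallel: k_eq = 57.91 + 4.961 = 62.871 N/mm
δ = F/k_eq = 1640/62.871 = 26.085 mm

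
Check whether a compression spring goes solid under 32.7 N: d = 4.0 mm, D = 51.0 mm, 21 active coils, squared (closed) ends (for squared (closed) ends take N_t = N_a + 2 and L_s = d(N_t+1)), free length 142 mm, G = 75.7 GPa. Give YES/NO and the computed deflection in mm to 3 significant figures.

k = Gd⁴/(8D³N_a) = (75.7×10³)(4.0⁴)/(8·51.0³·21) = 0.86959 N/mm
N_t = 23; L_s = 4.0·24 = 96 mm; δ_solid = L₀ − L_s = 142 − 96 = 46 mm
δ = F/k = 32.7/0.86959 = 37.604 mm
δ < δ_solid → spring does not go solid

NO, δ = 37.6 mm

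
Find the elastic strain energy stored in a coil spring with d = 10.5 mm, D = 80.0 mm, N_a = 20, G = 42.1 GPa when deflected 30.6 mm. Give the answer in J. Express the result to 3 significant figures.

2.92 J

k = Gd⁴/(8D³N_a) = (42.1×10³)(10.5⁴)/(8·80.0³·20) = 6.2467 N/mm
U = ½kδ² = 0.5 × 6.2467 × 30.6² = 2924.6 N·mm = 2.9246 J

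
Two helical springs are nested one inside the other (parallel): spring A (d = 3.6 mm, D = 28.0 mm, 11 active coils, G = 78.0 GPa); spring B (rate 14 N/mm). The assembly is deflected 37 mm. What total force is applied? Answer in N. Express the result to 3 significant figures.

769 N

k_A = Gd⁴/(8D³N_a) = (78.0×10³)(3.6⁴)/(8·28.0³·11) = 6.7818 N/mm
Parallel: k_eq = 6.7818 + 14 = 20.782 N/mm
F = k_eq·δ = 20.782·37 = 768.93 N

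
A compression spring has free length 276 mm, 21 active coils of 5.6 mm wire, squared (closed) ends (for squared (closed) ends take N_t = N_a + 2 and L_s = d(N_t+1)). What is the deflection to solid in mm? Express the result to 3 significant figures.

N_t = 23; L_s = 5.6·24 = 134.4 mm
δ_solid = L₀ − L_s = 276 − 134.4 = 141.6 mm

142 mm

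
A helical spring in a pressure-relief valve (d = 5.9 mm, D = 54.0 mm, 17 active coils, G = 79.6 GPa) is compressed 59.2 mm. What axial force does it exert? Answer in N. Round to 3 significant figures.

267 N

k = Gd⁴/(8D³N_a) = (79.6×10³)(5.9⁴)/(8·54.0³·17) = 4.504 N/mm
F = k·δ = 4.504 × 59.2 = 266.64 N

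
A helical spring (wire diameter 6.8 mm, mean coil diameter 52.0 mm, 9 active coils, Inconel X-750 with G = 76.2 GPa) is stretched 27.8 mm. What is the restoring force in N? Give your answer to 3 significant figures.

k = Gd⁴/(8D³N_a) = (76.2×10³)(6.8⁴)/(8·52.0³·9) = 16.093 N/mm
F = k·δ = 16.093 × 27.8 = 447.4 N

447 N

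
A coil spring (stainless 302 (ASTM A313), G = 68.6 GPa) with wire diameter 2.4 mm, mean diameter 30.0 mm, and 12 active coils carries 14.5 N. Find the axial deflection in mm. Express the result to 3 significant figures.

16.5 mm

k = Gd⁴/(8D³N_a) = (68.6×10³)(2.4⁴)/(8·30.0³·12) = 0.87808 N/mm
δ = F/k = 14.5 / 0.87808 = 16.513 mm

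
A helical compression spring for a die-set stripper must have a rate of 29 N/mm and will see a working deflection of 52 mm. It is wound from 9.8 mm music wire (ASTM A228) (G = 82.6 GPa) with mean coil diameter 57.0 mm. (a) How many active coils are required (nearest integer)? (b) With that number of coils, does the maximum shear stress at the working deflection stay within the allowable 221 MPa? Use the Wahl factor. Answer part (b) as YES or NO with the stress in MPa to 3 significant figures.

(a) 18 coils; (b) NO, τ_max = 289 MPa

N_a = Gd⁴/(8D³k) = (82.6×10³)(9.8⁴)/(8·57.0³·29) = 17.73 → N_a = 18
Actual rate k = Gd⁴/(8D³·18) = 28.569 N/mm
Working load F = kδ = 28.569·52 = 1485.6 N
C = 57.0/9.8 = 5.8163; K_W = (4C−1)/(4C−4)+0.615/C = 1.2615
τ_max = K_W·8FD/(πd³) = 1.2615·229.11 = 289.01 MPa
τ_max > 221 MPa → exceeds allowable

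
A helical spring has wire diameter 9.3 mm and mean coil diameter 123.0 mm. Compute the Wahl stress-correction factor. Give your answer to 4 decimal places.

C = D/d = 123.0/9.3 = 13.2258
K_W = (4C−1)/(4C−4) + 0.615/C = 51.903/48.903 + 0.0465 = 1.1078

1.1078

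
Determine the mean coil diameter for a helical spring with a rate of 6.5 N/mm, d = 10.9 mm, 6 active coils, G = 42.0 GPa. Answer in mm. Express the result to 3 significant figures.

124 mm

D = (Gd⁴/(8N_a·k))^(1/3) = (42.0×10³·10.9⁴/(8·6·6.5))^(1/3)
  = (1.90021e+06)^(1/3) = 123.8607 mm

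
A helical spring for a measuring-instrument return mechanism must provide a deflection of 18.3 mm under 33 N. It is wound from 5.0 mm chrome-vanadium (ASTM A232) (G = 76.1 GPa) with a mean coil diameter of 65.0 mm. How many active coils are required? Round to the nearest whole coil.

12

Required rate k = F/δ = 33/18.3 = 1.8033 N/mm
N_a = Gd⁴/(8D³k) = (76.1×10³ × 5.0⁴)/(8 × 65.0³ × 1.8033)
    = 4.75625e+07 / 3.9618e+06 = 12.01 → 12 coils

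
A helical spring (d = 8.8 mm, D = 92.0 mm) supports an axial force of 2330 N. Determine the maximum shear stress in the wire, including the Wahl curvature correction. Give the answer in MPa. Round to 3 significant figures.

Spring index C = D/d = 92.0/8.8 = 10.4545
K_W = (4C−1)/(4C−4) + 0.615/C = 40.818/37.818 + 0.0588 = 1.1382
τ₀ = 8FD/(πd³) = 8·2330·92.0/(π·8.8³) = 1.71488e+06/2140.9 = 801.01 MPa
τ_max = K·τ₀ = 1.1382 × 801.01 = 911.67 MPa

912 MPa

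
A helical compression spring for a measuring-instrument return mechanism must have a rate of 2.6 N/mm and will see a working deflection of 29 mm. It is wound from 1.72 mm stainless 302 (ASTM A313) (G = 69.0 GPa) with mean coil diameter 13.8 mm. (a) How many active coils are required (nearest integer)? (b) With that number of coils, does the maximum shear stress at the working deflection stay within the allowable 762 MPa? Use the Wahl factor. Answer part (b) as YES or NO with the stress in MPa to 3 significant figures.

N_a = Gd⁴/(8D³k) = (69.0×10³)(1.72⁴)/(8·13.8³·2.6) = 11.05 → N_a = 11
Actual rate k = Gd⁴/(8D³·11) = 2.6112 N/mm
Working load F = kδ = 2.6112·29 = 75.725 N
C = 13.8/1.72 = 8.0233; K_W = (4C−1)/(4C−4)+0.615/C = 1.1834
τ_max = K_W·8FD/(πd³) = 1.1834·522.97 = 618.9 MPa
τ_max ≤ 762 MPa → acceptable

(a) 11 coils; (b) YES, τ_max = 619 MPa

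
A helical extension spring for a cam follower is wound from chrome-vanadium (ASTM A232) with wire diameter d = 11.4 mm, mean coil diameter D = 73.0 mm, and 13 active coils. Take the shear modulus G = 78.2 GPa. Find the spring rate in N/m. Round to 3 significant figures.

32600 N/m

k = Gd⁴/(8D³N_a) = (78.2×10³ × 11.4⁴) / (8 × 73.0³ × 13)
  = 1.32077e+09 / 4.04578e+07 = 32.646 N/mm = 32646 N/m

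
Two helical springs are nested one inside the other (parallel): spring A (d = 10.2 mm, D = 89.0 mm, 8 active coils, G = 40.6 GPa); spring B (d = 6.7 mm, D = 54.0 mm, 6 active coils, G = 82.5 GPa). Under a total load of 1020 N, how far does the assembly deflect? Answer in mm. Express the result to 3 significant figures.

k_A = Gd⁴/(8D³N_a) = (40.6×10³)(10.2⁴)/(8·89.0³·8) = 9.7404 N/mm
k_B = Gd⁴/(8D³N_a) = (82.5×10³)(6.7⁴)/(8·54.0³·6) = 21.995 N/mm
Parallel: k_eq = 9.7404 + 21.995 = 31.736 N/mm
δ = F/k_eq = 1020/31.736 = 32.14 mm

32.1 mm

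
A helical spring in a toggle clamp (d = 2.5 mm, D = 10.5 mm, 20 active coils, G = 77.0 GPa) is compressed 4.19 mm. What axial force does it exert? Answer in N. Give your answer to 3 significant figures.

k = Gd⁴/(8D³N_a) = (77.0×10³)(2.5⁴)/(8·10.5³·20) = 16.239 N/mm
F = k·δ = 16.239 × 4.19 = 68.042 N

68.0 N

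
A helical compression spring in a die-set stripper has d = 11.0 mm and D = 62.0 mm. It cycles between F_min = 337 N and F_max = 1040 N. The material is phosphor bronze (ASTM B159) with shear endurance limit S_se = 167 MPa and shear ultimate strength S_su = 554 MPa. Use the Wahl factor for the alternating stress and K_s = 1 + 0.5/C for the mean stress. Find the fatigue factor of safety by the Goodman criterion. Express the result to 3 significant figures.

C = D/d = 62.0/11.0 = 5.6364; K_W = (4C−1)/(4C−4)+0.615/C = 1.2709; K_s = 1+0.5/C = 1.0887
F_a = (F_max−F_min)/2 = 351.5 N; F_m = (F_max+F_min)/2 = 688.5 N
τ_a = K_W·8F_aD/(πd³) = 1.2709 × 41.695 = 52.989 MPa
τ_m = K_s·8F_mD/(πd³) = 1.0887 × 81.669 = 88.914 MPa
Goodman: 1/n_f = τ_a/S_se + τ_m/S_su = 52.989/167 + 88.914/554 = 0.31730 + 0.16049 = 0.47779
n_f = 1/0.47779 = 2.093

2.09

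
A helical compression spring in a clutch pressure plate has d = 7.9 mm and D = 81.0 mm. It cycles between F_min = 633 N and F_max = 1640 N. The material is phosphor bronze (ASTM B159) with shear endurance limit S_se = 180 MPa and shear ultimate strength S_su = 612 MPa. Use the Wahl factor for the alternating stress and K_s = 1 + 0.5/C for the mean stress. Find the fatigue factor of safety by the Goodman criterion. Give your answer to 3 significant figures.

C = D/d = 81.0/7.9 = 10.2532; K_W = (4C−1)/(4C−4)+0.615/C = 1.1410; K_s = 1+0.5/C = 1.0488
F_a = (F_max−F_min)/2 = 503.5 N; F_m = (F_max+F_min)/2 = 1136.5 N
τ_a = K_W·8F_aD/(πd³) = 1.1410 × 210.64 = 240.35 MPa
τ_m = K_s·8F_mD/(πd³) = 1.0488 × 475.46 = 498.65 MPa
Goodman: 1/n_f = τ_a/S_se + τ_m/S_su = 240.35/180 + 498.65/612 = 1.33527 + 0.81478 = 2.1501
n_f = 1/2.1501 = 0.4651

0.465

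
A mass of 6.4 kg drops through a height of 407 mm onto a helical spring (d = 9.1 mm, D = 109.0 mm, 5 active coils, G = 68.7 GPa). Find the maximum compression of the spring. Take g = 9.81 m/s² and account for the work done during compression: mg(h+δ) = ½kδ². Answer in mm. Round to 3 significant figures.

k = Gd⁴/(8D³N_a) = (68.7×10³)(9.1⁴)/(8·109.0³·5) = 9.0946 N/mm
W = mg = 6.4 × 9.81 = 62.784 N
½kδ² − Wδ − Wh = 0 → δ = (W + √(W² + 2kWh))/k
δ = (62.784 + √(3941.8 + 464789))/9.0946 = (62.784 + 684.64)/9.0946 = 82.183 mm

82.2 mm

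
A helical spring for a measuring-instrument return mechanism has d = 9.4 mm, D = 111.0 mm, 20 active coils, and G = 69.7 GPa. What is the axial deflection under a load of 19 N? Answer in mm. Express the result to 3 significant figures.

7.64 mm

k = Gd⁴/(8D³N_a) = (69.7×10³)(9.4⁴)/(8·111.0³·20) = 2.4869 N/mm
δ = F/k = 19 / 2.4869 = 7.6401 mm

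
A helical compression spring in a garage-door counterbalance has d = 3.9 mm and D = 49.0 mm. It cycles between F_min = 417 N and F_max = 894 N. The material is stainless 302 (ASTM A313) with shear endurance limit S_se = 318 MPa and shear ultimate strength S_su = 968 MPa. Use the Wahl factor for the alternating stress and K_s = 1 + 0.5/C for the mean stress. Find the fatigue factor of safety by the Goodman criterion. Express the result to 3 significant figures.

0.309

C = D/d = 49.0/3.9 = 12.5641; K_W = (4C−1)/(4C−4)+0.615/C = 1.1138; K_s = 1+0.5/C = 1.0398
F_a = (F_max−F_min)/2 = 238.5 N; F_m = (F_max+F_min)/2 = 655.5 N
τ_a = K_W·8F_aD/(πd³) = 1.1138 × 501.68 = 558.78 MPa
τ_m = K_s·8F_mD/(πd³) = 1.0398 × 1378.8 = 1433.7 MPa
Goodman: 1/n_f = τ_a/S_se + τ_m/S_su = 558.78/318 + 1433.7/968 = 1.75717 + 1.48111 = 3.2383
n_f = 1/3.2383 = 0.3088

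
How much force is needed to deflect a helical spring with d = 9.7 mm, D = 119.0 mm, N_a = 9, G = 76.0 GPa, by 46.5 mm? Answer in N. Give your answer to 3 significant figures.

k = Gd⁴/(8D³N_a) = (76.0×10³)(9.7⁴)/(8·119.0³·9) = 5.5453 N/mm
F = k·δ = 5.5453 × 46.5 = 257.86 N

258 N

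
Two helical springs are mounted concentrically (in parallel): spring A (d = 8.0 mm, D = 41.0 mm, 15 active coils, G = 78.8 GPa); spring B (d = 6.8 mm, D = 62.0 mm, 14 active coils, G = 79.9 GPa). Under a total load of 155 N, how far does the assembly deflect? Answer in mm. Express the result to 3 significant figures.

3.41 mm

k_A = Gd⁴/(8D³N_a) = (78.8×10³)(8.0⁴)/(8·41.0³·15) = 39.026 N/mm
k_B = Gd⁴/(8D³N_a) = (79.9×10³)(6.8⁴)/(8·62.0³·14) = 6.4001 N/mm
Parallel: k_eq = 39.026 + 6.4001 = 45.426 N/mm
δ = F/k_eq = 155/45.426 = 3.4121 mm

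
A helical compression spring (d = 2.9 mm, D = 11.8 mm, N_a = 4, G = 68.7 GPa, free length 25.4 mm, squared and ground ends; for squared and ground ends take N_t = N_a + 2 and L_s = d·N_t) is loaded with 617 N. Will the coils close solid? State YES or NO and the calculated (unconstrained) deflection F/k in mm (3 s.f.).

k = Gd⁴/(8D³N_a) = (68.7×10³)(2.9⁴)/(8·11.8³·4) = 92.417 N/mm
N_t = 6; L_s = 2.9·6 = 17.4 mm; δ_solid = L₀ − L_s = 25.4 − 17.4 = 8 mm
δ = F/k = 617/92.417 = 6.6762 mm
δ < δ_solid → spring does not go solid

NO, δ = 6.68 mm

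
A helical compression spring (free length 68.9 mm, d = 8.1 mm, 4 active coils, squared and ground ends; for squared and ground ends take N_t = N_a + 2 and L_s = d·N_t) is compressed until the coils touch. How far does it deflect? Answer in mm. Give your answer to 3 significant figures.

20.3 mm

N_t = 6; L_s = 8.1·6 = 48.6 mm
δ_solid = L₀ − L_s = 68.9 − 48.6 = 20.3 mm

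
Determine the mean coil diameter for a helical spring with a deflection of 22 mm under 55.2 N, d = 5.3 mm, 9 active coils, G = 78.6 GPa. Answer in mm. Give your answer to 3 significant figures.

Required rate k = F/δ = 55.2/22 = 2.5091 N/mm
D = (Gd⁴/(8N_a·k))^(1/3) = (78.6×10³·5.3⁴/(8·9·2.5091))^(1/3)
  = (343303)^(1/3) = 70.0206 mm

70.0 mm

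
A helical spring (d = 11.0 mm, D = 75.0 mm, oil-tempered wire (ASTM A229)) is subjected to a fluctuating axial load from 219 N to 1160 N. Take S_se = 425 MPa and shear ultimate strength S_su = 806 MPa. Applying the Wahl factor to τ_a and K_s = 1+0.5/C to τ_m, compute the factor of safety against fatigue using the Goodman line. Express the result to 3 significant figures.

C = D/d = 75.0/11.0 = 6.8182; K_W = (4C−1)/(4C−4)+0.615/C = 1.2191; K_s = 1+0.5/C = 1.0733
F_a = (F_max−F_min)/2 = 470.5 N; F_m = (F_max+F_min)/2 = 689.5 N
τ_a = K_W·8F_aD/(πd³) = 1.2191 × 67.512 = 82.305 MPa
τ_m = K_s·8F_mD/(πd³) = 1.0733 × 98.937 = 106.19 MPa
Goodman: 1/n_f = τ_a/S_se + τ_m/S_su = 82.305/425 + 106.19/806 = 0.19366 + 0.13175 = 0.32541
n_f = 1/0.32541 = 3.073

3.07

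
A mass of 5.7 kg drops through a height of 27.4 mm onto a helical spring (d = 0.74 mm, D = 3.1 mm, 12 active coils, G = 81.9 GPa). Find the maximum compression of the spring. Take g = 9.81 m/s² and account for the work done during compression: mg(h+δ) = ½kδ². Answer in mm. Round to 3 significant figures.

k = Gd⁴/(8D³N_a) = (81.9×10³)(0.74⁴)/(8·3.1³·12) = 8.5873 N/mm
W = mg = 5.7 × 9.81 = 55.917 N
½kδ² − Wδ − Wh = 0 → δ = (W + √(W² + 2kWh))/k
δ = (55.917 + √(3126.7 + 26313.5))/8.5873 = (55.917 + 171.58)/8.5873 = 26.493 mm

26.5 mm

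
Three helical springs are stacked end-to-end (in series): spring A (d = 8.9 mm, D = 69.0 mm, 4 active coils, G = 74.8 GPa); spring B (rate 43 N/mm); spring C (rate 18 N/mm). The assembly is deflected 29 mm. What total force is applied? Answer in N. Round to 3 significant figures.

287 N

k_A = Gd⁴/(8D³N_a) = (74.8×10³)(8.9⁴)/(8·69.0³·4) = 44.644 N/mm
Series: 1/k_eq = 1/44.644 + 1/43 + 1/18 = 0.10121; k_eq = 9.8804 N/mm
F = k_eq·δ = 9.8804·29 = 286.53 N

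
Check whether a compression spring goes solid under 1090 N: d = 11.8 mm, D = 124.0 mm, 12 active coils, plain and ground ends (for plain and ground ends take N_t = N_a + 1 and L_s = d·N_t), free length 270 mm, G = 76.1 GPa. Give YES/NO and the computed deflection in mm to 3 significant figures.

k = Gd⁴/(8D³N_a) = (76.1×10³)(11.8⁴)/(8·124.0³·12) = 8.0608 N/mm
N_t = 13; L_s = 11.8·13 = 153.4 mm; δ_solid = L₀ − L_s = 270 − 153.4 = 116.6 mm
δ = F/k = 1090/8.0608 = 135.22 mm
δ ≥ δ_solid → spring goes solid

YES, δ = 135 mm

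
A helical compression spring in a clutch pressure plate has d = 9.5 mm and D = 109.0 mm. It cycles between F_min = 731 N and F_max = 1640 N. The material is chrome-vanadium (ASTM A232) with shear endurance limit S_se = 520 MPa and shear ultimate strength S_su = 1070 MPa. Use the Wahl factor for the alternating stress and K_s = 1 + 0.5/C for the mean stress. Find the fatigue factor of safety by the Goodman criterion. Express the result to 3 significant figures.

C = D/d = 109.0/9.5 = 11.4737; K_W = (4C−1)/(4C−4)+0.615/C = 1.1252; K_s = 1+0.5/C = 1.0436
F_a = (F_max−F_min)/2 = 454.5 N; F_m = (F_max+F_min)/2 = 1185.5 N
τ_a = K_W·8F_aD/(πd³) = 1.1252 × 147.14 = 165.56 MPa
τ_m = K_s·8F_mD/(πd³) = 1.0436 × 383.79 = 400.52 MPa
Goodman: 1/n_f = τ_a/S_se + τ_m/S_su = 165.56/520 + 400.52/1070 = 0.31839 + 0.37432 = 0.69271
n_f = 1/0.69271 = 1.444

1.44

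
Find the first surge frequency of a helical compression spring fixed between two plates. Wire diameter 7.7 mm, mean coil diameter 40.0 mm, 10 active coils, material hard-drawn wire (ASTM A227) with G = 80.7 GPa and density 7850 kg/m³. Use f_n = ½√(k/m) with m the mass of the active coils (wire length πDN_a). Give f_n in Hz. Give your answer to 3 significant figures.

174 Hz

k = Gd⁴/(8D³N_a) = (80.7×10³)(7.7⁴)/(8·40.0³·10) = 55.407 N/mm = 55407 N/m
Wire length L = πDN_a = π·40.0·10 = 1256.6 mm
m = ρ·(πd²/4)·L = 7850 × 46.566×10⁻⁶ m² × 1.2566 m = 0.45936 kg
f_n = ½√(k/m) = 0.5·√(55407/0.45936) = 0.5·√(1.2062e+05) = 173.65 Hz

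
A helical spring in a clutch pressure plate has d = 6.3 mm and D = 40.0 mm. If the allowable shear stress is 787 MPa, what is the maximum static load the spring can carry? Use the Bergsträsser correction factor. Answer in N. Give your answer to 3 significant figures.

1580 N

C = D/d = 40.0/6.3 = 6.3492
K_B = (4C+2)/(4C−3) = 27.397/22.397 = 1.2232
τ_max = K·8FD/(πd³) → F_max = τ_allow·πd³/(8DK)
F_max = 787·π·6.3³/(8·40.0·1.2232) = 6.1822e+05/391.44 = 1579.4 N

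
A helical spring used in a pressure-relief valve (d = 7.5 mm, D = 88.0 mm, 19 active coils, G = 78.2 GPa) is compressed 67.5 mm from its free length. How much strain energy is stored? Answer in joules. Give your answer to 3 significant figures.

5.44 J

k = Gd⁴/(8D³N_a) = (78.2×10³)(7.5⁴)/(8·88.0³·19) = 2.3887 N/mm
U = ½kδ² = 0.5 × 2.3887 × 67.5² = 5441.7 N·mm = 5.4417 J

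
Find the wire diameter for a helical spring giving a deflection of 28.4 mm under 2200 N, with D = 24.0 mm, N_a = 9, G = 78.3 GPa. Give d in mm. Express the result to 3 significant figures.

5.60 mm

Required rate k = F/δ = 2200/28.4 = 77.465 N/mm
d = (8D³N_a·k / G)^(1/4) = (8·24.0³·9·77.465 / (78.3×10³))^0.25
  = (984.71)^0.25 = 5.6018 mm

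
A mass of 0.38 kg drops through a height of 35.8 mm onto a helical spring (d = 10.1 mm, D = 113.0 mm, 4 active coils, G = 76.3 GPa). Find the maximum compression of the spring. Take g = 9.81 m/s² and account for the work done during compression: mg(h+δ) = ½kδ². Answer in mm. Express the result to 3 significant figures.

4.16 mm

k = Gd⁴/(8D³N_a) = (76.3×10³)(10.1⁴)/(8·113.0³·4) = 17.196 N/mm
W = mg = 0.38 × 9.81 = 3.7278 N
½kδ² − Wδ − Wh = 0 → δ = (W + √(W² + 2kWh))/k
δ = (3.7278 + √(13.896 + 4589.76))/17.196 = (3.7278 + 67.85)/17.196 = 4.1625 mm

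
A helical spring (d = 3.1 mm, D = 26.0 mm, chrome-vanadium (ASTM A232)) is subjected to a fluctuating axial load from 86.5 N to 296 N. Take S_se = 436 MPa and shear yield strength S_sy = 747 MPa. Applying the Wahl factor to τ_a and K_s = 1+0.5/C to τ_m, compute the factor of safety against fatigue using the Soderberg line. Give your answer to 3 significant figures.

C = D/d = 26.0/3.1 = 8.3871; K_W = (4C−1)/(4C−4)+0.615/C = 1.1749; K_s = 1+0.5/C = 1.0596
F_a = (F_max−F_min)/2 = 104.75 N; F_m = (F_max+F_min)/2 = 191.25 N
τ_a = K_W·8F_aD/(πd³) = 1.1749 × 232.8 = 273.51 MPa
τ_m = K_s·8F_mD/(πd³) = 1.0596 × 425.04 = 450.38 MPa
Soderberg: 1/n_f = τ_a/S_se + τ_m/S_sy = 273.51/436 + 450.38/747 = 0.62731 + 0.60292 = 1.2302
n_f = 1/1.2302 = 0.8129

0.813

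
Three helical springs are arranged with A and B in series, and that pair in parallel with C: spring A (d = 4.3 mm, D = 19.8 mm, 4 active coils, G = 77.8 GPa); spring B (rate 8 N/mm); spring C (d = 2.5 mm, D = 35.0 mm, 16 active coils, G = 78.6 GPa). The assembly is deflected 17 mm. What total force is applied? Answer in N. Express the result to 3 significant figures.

k_A = Gd⁴/(8D³N_a) = (77.8×10³)(4.3⁴)/(8·19.8³·4) = 107.08 N/mm
k_C = Gd⁴/(8D³N_a) = (78.6×10³)(2.5⁴)/(8·35.0³·16) = 0.55946 N/mm
Springs A,B series: k_AB = 1/(1/107.08+1/8) = 7.4439 N/mm; parallel with C: k_eq = 7.4439+0.55946 = 8.0033 N/mm
F = k_eq·δ = 8.0033·17 = 136.06 N

136 N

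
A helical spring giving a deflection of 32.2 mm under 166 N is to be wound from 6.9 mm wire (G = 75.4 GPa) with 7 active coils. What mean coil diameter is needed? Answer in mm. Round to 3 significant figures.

Required rate k = F/δ = 166/32.2 = 5.1553 N/mm
D = (Gd⁴/(8N_a·k))^(1/3) = (75.4×10³·6.9⁴/(8·7·5.1553))^(1/3)
  = (592008)^(1/3) = 83.9671 mm

84.0 mm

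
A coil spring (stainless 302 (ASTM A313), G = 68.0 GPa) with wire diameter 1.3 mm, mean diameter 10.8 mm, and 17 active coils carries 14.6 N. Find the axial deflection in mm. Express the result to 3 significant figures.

k = Gd⁴/(8D³N_a) = (68.0×10³)(1.3⁴)/(8·10.8³·17) = 1.1336 N/mm
δ = F/k = 14.6 / 1.1336 = 12.879 mm

12.9 mm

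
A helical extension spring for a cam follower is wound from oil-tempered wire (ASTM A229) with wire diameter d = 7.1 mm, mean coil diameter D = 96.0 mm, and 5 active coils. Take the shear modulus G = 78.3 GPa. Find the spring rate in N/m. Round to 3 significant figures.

5620 N/m

k = Gd⁴/(8D³N_a) = (78.3×10³ × 7.1⁴) / (8 × 96.0³ × 5)
  = 1.98973e+08 / 3.53894e+07 = 5.6224 N/mm = 5622.4 N/m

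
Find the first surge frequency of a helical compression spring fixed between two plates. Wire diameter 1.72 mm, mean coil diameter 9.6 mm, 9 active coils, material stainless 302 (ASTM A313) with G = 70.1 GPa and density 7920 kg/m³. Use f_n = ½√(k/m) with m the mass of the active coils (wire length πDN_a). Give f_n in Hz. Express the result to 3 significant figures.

k = Gd⁴/(8D³N_a) = (70.1×10³)(1.72⁴)/(8·9.6³·9) = 9.6313 N/mm = 9631.3 N/m
Wire length L = πDN_a = π·9.6·9 = 271.43 mm
m = ρ·(πd²/4)·L = 7920 × 2.3235×10⁻⁶ m² × 0.27143 m = 0.004995 kg
f_n = ½√(k/m) = 0.5·√(9631.3/0.004995) = 0.5·√(1.9282e+06) = 694.3 Hz

694 Hz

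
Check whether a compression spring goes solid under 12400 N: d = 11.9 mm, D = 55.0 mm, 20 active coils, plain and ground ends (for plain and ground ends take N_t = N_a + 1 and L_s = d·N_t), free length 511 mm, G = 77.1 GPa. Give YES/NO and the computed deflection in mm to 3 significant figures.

NO, δ = 213 mm

k = Gd⁴/(8D³N_a) = (77.1×10³)(11.9⁴)/(8·55.0³·20) = 58.081 N/mm
N_t = 21; L_s = 11.9·21 = 249.9 mm; δ_solid = L₀ − L_s = 511 − 249.9 = 261.1 mm
δ = F/k = 12400/58.081 = 213.49 mm
δ < δ_solid → spring does not go solid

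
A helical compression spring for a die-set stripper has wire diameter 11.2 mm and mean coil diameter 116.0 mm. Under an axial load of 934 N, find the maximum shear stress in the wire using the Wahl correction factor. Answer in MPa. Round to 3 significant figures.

224 MPa

Spring index C = D/d = 116.0/11.2 = 10.3571
K_W = (4C−1)/(4C−4) + 0.615/C = 40.429/37.429 + 0.0594 = 1.1395
τ₀ = 8FD/(πd³) = 8·934·116.0/(π·11.2³) = 866752/4413.7 = 196.38 MPa
τ_max = K·τ₀ = 1.1395 × 196.38 = 223.78 MPa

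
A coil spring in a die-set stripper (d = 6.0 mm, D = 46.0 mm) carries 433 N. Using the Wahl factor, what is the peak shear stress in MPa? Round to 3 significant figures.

280 MPa

Spring index C = D/d = 46.0/6.0 = 7.6667
K_W = (4C−1)/(4C−4) + 0.615/C = 29.667/26.667 + 0.0802 = 1.1927
τ₀ = 8FD/(πd³) = 8·433·46.0/(π·6.0³) = 159344/678.58 = 234.82 MPa
τ_max = K·τ₀ = 1.1927 × 234.82 = 280.07 MPa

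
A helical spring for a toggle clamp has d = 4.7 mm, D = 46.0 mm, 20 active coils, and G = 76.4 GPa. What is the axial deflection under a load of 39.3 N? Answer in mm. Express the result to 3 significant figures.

16.4 mm

k = Gd⁴/(8D³N_a) = (76.4×10³)(4.7⁴)/(8·46.0³·20) = 2.3938 N/mm
δ = F/k = 39.3 / 2.3938 = 16.417 mm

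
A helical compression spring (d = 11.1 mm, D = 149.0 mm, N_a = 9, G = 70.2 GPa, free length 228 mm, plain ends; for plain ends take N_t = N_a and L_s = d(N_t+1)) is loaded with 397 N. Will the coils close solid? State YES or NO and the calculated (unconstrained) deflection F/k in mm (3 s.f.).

k = Gd⁴/(8D³N_a) = (70.2×10³)(11.1⁴)/(8·149.0³·9) = 4.4744 N/mm
N_t = 9; L_s = 11.1·10 = 111 mm; δ_solid = L₀ − L_s = 228 − 111 = 117 mm
δ = F/k = 397/4.4744 = 88.726 mm
δ < δ_solid → spring does not go solid

NO, δ = 88.7 mm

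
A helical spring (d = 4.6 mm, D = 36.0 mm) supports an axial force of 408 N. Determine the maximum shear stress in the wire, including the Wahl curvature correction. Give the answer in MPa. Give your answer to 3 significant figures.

457 MPa

Spring index C = D/d = 36.0/4.6 = 7.8261
K_W = (4C−1)/(4C−4) + 0.615/C = 30.304/27.304 + 0.0786 = 1.1885
τ₀ = 8FD/(πd³) = 8·408·36.0/(π·4.6³) = 117504/305.79 = 384.26 MPa
τ_max = K·τ₀ = 1.1885 × 384.26 = 456.68 MPa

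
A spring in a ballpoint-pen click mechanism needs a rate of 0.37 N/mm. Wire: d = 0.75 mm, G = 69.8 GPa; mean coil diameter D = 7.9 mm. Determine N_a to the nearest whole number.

15

N_a = Gd⁴/(8D³k) = (69.8×10³ × 0.75⁴)/(8 × 7.9³ × 0.37)
    = 22085.2 / 1459.4 = 15.13 → 15 coils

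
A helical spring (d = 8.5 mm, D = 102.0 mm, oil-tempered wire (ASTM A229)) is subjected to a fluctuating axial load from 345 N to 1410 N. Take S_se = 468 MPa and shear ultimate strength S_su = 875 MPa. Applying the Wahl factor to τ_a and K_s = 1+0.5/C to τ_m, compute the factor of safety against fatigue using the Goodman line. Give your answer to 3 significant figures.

1.02

C = D/d = 102.0/8.5 = 12.0000; K_W = (4C−1)/(4C−4)+0.615/C = 1.1194; K_s = 1+0.5/C = 1.0417
F_a = (F_max−F_min)/2 = 532.5 N; F_m = (F_max+F_min)/2 = 877.5 N
τ_a = K_W·8F_aD/(πd³) = 1.1194 × 225.22 = 252.12 MPa
τ_m = K_s·8F_mD/(πd³) = 1.0417 × 371.13 = 386.6 MPa
Goodman: 1/n_f = τ_a/S_se + τ_m/S_su = 252.12/468 + 386.6/875 = 0.53871 + 0.44183 = 0.98054
n_f = 1/0.98054 = 1.02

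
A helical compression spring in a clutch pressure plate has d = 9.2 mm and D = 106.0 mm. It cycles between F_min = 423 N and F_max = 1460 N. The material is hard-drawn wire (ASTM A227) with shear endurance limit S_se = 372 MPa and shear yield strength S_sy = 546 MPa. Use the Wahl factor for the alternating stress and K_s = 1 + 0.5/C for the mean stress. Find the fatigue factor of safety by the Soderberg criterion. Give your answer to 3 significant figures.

0.857

C = D/d = 106.0/9.2 = 11.5217; K_W = (4C−1)/(4C−4)+0.615/C = 1.1247; K_s = 1+0.5/C = 1.0434
F_a = (F_max−F_min)/2 = 518.5 N; F_m = (F_max+F_min)/2 = 941.5 N
τ_a = K_W·8F_aD/(πd³) = 1.1247 × 179.73 = 202.14 MPa
τ_m = K_s·8F_mD/(πd³) = 1.0434 × 326.36 = 340.53 MPa
Soderberg: 1/n_f = τ_a/S_se + τ_m/S_sy = 202.14/372 + 340.53/546 = 0.54339 + 0.62368 = 1.1671
n_f = 1/1.1671 = 0.8569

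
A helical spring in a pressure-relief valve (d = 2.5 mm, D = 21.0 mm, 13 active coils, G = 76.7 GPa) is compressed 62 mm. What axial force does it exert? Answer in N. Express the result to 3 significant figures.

193 N

k = Gd⁴/(8D³N_a) = (76.7×10³)(2.5⁴)/(8·21.0³·13) = 3.1107 N/mm
F = k·δ = 3.1107 × 62 = 192.87 N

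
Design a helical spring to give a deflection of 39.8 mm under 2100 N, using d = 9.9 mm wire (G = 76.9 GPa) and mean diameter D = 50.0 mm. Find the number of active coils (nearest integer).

14

Required rate k = F/δ = 2100/39.8 = 52.764 N/mm
N_a = Gd⁴/(8D³k) = (76.9×10³ × 9.9⁴)/(8 × 50.0³ × 52.764)
    = 7.38698e+08 / 5.27638e+07 = 14 → 14 coils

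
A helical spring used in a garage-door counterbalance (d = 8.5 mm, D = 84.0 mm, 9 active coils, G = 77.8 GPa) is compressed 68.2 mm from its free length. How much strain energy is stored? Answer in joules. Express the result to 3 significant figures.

22.1 J

k = Gd⁴/(8D³N_a) = (77.8×10³)(8.5⁴)/(8·84.0³·9) = 9.5167 N/mm
U = ½kδ² = 0.5 × 9.5167 × 68.2² = 22132 N·mm = 22.132 J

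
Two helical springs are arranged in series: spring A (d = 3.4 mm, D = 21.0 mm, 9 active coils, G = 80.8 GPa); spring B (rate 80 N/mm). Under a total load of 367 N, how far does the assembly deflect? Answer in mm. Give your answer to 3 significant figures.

27.3 mm

k_A = Gd⁴/(8D³N_a) = (80.8×10³)(3.4⁴)/(8·21.0³·9) = 16.193 N/mm
Series: 1/k_eq = 1/16.193 + 1/80 = 0.074254; k_eq = 13.467 N/mm
δ = F/k_eq = 367/13.467 = 27.251 mm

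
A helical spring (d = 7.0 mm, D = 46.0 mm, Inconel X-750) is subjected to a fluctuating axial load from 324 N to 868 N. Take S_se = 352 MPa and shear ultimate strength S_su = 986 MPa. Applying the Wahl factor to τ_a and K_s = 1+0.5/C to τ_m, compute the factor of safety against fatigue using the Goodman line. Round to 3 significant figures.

1.83

C = D/d = 46.0/7.0 = 6.5714; K_W = (4C−1)/(4C−4)+0.615/C = 1.2282; K_s = 1+0.5/C = 1.0761
F_a = (F_max−F_min)/2 = 272 N; F_m = (F_max+F_min)/2 = 596 N
τ_a = K_W·8F_aD/(πd³) = 1.2282 × 92.891 = 114.09 MPa
τ_m = K_s·8F_mD/(πd³) = 1.0761 × 203.54 = 219.03 MPa
Goodman: 1/n_f = τ_a/S_se + τ_m/S_su = 114.09/352 + 219.03/986 = 0.32412 + 0.22214 = 0.54625
n_f = 1/0.54625 = 1.831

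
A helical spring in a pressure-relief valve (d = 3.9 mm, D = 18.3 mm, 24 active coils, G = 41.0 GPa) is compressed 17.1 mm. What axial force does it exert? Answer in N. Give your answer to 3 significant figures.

k = Gd⁴/(8D³N_a) = (41.0×10³)(3.9⁴)/(8·18.3³·24) = 8.061 N/mm
F = k·δ = 8.061 × 17.1 = 137.84 N

138 N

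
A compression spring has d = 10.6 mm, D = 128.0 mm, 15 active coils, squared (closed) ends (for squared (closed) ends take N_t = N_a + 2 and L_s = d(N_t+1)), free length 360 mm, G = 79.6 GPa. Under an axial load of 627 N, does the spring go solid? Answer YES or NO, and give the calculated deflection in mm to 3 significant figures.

k = Gd⁴/(8D³N_a) = (79.6×10³)(10.6⁴)/(8·128.0³·15) = 3.9932 N/mm
N_t = 17; L_s = 10.6·18 = 190.8 mm; δ_solid = L₀ − L_s = 360 − 190.8 = 169.2 mm
δ = F/k = 627/3.9932 = 157.02 mm
δ < δ_solid → spring does not go solid

NO, δ = 157 mm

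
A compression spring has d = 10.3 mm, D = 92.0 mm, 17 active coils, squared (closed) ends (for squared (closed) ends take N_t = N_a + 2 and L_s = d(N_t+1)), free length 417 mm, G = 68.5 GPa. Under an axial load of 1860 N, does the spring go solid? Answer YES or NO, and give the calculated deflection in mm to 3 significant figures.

k = Gd⁴/(8D³N_a) = (68.5×10³)(10.3⁴)/(8·92.0³·17) = 7.2801 N/mm
N_t = 19; L_s = 10.3·20 = 206 mm; δ_solid = L₀ − L_s = 417 − 206 = 211 mm
δ = F/k = 1860/7.2801 = 255.49 mm
δ ≥ δ_solid → spring goes solid

YES, δ = 255 mm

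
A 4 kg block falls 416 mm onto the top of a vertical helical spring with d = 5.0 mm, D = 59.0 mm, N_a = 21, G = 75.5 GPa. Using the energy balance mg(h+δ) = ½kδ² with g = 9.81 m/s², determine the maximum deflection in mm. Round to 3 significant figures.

186 mm

k = Gd⁴/(8D³N_a) = (75.5×10³)(5.0⁴)/(8·59.0³·21) = 1.3676 N/mm
W = mg = 4 × 9.81 = 39.24 N
½kδ² − Wδ − Wh = 0 → δ = (W + √(W² + 2kWh))/k
δ = (39.24 + √(1539.8 + 44649.2))/1.3676 = (39.24 + 214.92)/1.3676 = 185.84 mm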